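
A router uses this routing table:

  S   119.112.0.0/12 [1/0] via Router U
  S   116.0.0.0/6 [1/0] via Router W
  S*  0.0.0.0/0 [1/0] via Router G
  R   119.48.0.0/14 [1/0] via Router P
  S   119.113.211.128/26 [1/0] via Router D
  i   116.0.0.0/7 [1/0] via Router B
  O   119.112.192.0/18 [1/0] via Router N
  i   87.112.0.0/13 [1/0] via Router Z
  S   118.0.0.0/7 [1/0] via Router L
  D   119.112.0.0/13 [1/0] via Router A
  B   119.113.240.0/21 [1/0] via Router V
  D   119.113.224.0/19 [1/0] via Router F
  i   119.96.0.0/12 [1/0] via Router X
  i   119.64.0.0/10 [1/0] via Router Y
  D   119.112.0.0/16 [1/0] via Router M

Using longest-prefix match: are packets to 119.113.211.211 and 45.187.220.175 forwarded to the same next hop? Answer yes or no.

no

119.113.211.211: longest match 119.112.0.0/13 -> Router A
45.187.220.175: longest match 0.0.0.0/0 -> Router G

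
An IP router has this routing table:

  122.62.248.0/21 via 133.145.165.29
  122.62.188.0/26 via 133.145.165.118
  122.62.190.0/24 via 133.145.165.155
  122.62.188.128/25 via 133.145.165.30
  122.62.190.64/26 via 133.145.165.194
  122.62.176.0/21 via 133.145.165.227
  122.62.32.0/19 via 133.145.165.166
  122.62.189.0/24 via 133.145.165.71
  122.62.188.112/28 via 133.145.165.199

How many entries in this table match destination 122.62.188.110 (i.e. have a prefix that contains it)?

0

No listed prefix contains 122.62.188.110.
Total matching entries: 0.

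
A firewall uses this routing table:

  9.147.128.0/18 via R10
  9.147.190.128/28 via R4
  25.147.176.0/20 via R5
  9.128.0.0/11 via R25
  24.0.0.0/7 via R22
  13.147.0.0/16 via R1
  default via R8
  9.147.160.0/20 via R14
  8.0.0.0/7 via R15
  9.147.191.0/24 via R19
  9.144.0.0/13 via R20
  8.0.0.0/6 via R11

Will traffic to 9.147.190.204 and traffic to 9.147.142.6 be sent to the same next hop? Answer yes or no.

yes

9.147.190.204: longest match 9.147.128.0/18 -> R10
9.147.142.6: longest match 9.147.128.0/18 -> R10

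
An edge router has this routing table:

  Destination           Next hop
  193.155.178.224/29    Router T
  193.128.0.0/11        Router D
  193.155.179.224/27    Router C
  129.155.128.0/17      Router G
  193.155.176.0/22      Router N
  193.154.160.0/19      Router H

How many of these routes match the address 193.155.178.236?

Prefixes containing 193.155.178.236:
  193.128.0.0/11 (193.128.0.0 - 193.159.255.255)
  193.155.176.0/22 (193.155.176.0 - 193.155.179.255)
Total matching entries: 2.

2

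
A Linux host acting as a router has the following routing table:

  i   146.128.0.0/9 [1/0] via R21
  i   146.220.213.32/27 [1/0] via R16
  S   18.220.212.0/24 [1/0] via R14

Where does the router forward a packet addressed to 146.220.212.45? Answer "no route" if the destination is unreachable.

Routes whose prefix contains 146.220.212.45:
  146.128.0.0/9 (146.128.0.0 - 146.255.255.255) -> R21
More-specific entries that do NOT match:
  146.220.213.32/27 (146.220.213.32 - 146.220.213.63) does not contain 146.220.212.45
  18.220.212.0/24 (18.220.212.0 - 18.220.212.255) does not contain 146.220.212.45
Longest matching prefix is /9 -> next hop R21.

R21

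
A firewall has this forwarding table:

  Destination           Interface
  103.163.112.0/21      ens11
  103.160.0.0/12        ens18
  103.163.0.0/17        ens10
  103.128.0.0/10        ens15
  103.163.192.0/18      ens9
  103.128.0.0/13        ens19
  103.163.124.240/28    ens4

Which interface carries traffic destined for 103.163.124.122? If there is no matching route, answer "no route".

ens10

Routes whose prefix contains 103.163.124.122:
  103.128.0.0/10 (103.128.0.0 - 103.191.255.255) -> ens15
  103.160.0.0/12 (103.160.0.0 - 103.175.255.255) -> ens18
  103.163.0.0/17 (103.163.0.0 - 103.163.127.255) -> ens10
More-specific entries that do NOT match:
  103.163.124.240/28 (103.163.124.240 - 103.163.124.255) does not contain 103.163.124.122
  103.163.112.0/21 (103.163.112.0 - 103.163.119.255) does not contain 103.163.124.122
  103.163.192.0/18 (103.163.192.0 - 103.163.255.255) does not contain 103.163.124.122
Longest matching prefix is /17 -> interface ens10.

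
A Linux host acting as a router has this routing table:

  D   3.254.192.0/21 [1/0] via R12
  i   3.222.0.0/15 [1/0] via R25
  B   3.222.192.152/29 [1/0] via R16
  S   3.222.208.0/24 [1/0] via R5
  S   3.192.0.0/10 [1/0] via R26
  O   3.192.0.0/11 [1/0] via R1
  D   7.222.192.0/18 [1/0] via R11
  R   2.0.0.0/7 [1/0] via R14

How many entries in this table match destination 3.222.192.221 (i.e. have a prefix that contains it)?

4

Prefixes containing 3.222.192.221:
  2.0.0.0/7 (2.0.0.0 - 3.255.255.255)
  3.192.0.0/10 (3.192.0.0 - 3.255.255.255)
  3.192.0.0/11 (3.192.0.0 - 3.223.255.255)
  3.222.0.0/15 (3.222.0.0 - 3.223.255.255)
Total matching entries: 4.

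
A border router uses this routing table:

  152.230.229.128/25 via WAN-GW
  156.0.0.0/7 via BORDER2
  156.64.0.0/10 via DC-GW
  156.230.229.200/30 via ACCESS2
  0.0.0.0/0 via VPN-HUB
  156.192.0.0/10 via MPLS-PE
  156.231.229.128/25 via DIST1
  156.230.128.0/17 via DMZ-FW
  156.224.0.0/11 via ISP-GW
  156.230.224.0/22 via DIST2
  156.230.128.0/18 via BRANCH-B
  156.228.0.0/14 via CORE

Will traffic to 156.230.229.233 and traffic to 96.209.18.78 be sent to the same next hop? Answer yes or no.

no

156.230.229.233: longest match 156.230.128.0/17 -> DMZ-FW
96.209.18.78: longest match 0.0.0.0/0 -> VPN-HUB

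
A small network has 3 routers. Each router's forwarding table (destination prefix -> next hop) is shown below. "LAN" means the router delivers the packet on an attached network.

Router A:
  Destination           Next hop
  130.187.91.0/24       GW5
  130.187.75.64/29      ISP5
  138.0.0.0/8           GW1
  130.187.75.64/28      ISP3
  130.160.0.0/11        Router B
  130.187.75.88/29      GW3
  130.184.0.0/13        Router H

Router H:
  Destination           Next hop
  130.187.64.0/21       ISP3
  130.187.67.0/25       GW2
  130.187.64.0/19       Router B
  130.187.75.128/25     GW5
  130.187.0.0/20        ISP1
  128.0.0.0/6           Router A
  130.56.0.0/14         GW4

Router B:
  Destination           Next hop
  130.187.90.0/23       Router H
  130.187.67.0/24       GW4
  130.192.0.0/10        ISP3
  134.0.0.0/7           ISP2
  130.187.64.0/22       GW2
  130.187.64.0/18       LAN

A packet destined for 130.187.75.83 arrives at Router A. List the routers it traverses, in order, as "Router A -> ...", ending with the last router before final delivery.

At Router A: longest match for 130.187.75.83 is 130.184.0.0/13 -> Router H
At Router H: longest match for 130.187.75.83 is 130.187.64.0/19 -> Router B
At Router B: longest match for 130.187.75.83 is 130.187.64.0/18 -> LAN

Router A -> Router H -> Router B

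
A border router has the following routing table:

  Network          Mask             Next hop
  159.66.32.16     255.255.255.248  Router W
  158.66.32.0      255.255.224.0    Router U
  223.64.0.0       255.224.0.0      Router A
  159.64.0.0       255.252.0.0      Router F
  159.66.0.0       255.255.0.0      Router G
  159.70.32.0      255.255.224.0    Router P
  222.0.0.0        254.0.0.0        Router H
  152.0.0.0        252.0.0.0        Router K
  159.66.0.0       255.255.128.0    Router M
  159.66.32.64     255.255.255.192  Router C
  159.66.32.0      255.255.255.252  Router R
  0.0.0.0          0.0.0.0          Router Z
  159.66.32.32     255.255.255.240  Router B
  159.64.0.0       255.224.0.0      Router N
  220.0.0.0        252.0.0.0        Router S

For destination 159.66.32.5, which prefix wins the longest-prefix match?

159.66.0.0/17

Entries matching 159.66.32.5:
  0.0.0.0/0 (default, matches everything)
  159.64.0.0/11 (159.64.0.0 - 159.95.255.255)
  159.64.0.0/14 (159.64.0.0 - 159.67.255.255)
  159.66.0.0/16 (159.66.0.0 - 159.66.255.255)
  159.66.0.0/17 (159.66.0.0 - 159.66.127.255)
Most specific is 159.66.0.0/17.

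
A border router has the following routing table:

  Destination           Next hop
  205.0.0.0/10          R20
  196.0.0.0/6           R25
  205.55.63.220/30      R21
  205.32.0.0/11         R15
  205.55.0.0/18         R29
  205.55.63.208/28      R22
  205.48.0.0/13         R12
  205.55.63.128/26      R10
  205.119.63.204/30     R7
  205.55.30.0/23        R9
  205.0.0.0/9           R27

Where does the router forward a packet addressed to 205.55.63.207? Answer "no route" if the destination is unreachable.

R29

Routes whose prefix contains 205.55.63.207:
  205.0.0.0/9 (205.0.0.0 - 205.127.255.255) -> R27
  205.0.0.0/10 (205.0.0.0 - 205.63.255.255) -> R20
  205.32.0.0/11 (205.32.0.0 - 205.63.255.255) -> R15
  205.48.0.0/13 (205.48.0.0 - 205.55.255.255) -> R12
  205.55.0.0/18 (205.55.0.0 - 205.55.63.255) -> R29
More-specific entries that do NOT match:
  205.55.63.220/30 (205.55.63.220 - 205.55.63.223) does not contain 205.55.63.207
  205.119.63.204/30 (205.119.63.204 - 205.119.63.207) does not contain 205.55.63.207
  205.55.63.208/28 (205.55.63.208 - 205.55.63.223) does not contain 205.55.63.207
  205.55.63.128/26 (205.55.63.128 - 205.55.63.191) does not contain 205.55.63.207
  205.55.30.0/23 (205.55.30.0 - 205.55.31.255) does not contain 205.55.63.207
Longest matching prefix is /18 -> next hop R29.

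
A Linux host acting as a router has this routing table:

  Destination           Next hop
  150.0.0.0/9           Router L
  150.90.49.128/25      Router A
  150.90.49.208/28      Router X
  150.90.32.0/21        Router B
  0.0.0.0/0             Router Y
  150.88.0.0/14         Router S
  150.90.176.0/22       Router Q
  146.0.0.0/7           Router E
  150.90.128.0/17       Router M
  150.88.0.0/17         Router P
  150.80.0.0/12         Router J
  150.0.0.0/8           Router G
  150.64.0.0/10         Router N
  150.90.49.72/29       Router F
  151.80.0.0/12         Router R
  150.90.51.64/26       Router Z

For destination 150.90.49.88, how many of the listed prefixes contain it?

6

Prefixes containing 150.90.49.88:
  0.0.0.0/0 (default, matches everything)
  150.0.0.0/8 (150.0.0.0 - 150.255.255.255)
  150.0.0.0/9 (150.0.0.0 - 150.127.255.255)
  150.64.0.0/10 (150.64.0.0 - 150.127.255.255)
  150.80.0.0/12 (150.80.0.0 - 150.95.255.255)
  150.88.0.0/14 (150.88.0.0 - 150.91.255.255)
Total matching entries: 6.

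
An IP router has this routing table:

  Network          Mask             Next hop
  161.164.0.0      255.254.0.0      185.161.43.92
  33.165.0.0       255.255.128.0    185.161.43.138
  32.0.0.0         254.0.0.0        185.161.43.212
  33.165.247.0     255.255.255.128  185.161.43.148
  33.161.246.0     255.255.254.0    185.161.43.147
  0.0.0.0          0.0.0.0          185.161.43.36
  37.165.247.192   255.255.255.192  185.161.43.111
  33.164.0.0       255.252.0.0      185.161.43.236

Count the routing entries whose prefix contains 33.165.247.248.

Prefixes containing 33.165.247.248:
  0.0.0.0/0 (default, matches everything)
  32.0.0.0/7 (32.0.0.0 - 33.255.255.255)
  33.164.0.0/14 (33.164.0.0 - 33.167.255.255)
Total matching entries: 3.

3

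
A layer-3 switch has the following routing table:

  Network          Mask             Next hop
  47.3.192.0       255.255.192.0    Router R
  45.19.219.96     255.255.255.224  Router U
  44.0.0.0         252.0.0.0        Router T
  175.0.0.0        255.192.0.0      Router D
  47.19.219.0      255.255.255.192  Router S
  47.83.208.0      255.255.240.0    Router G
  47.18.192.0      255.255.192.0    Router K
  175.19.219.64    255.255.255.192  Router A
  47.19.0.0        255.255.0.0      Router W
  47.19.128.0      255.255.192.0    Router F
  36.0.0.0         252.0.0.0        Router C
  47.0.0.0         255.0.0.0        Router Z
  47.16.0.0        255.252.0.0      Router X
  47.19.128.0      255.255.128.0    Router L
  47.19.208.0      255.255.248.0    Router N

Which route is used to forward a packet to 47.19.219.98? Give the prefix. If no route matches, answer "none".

Entries matching 47.19.219.98:
  44.0.0.0/6 (44.0.0.0 - 47.255.255.255)
  47.0.0.0/8 (47.0.0.0 - 47.255.255.255)
  47.16.0.0/14 (47.16.0.0 - 47.19.255.255)
  47.19.0.0/16 (47.19.0.0 - 47.19.255.255)
  47.19.128.0/17 (47.19.128.0 - 47.19.255.255)
Most specific is 47.19.128.0/17.

47.19.128.0/17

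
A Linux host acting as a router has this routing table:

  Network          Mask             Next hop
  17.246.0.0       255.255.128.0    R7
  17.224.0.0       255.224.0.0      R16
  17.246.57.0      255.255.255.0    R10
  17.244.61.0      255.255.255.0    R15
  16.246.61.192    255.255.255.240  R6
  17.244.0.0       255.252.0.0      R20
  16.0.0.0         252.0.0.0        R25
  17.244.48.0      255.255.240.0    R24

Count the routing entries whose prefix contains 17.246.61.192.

4

Prefixes containing 17.246.61.192:
  16.0.0.0/6 (16.0.0.0 - 19.255.255.255)
  17.224.0.0/11 (17.224.0.0 - 17.255.255.255)
  17.244.0.0/14 (17.244.0.0 - 17.247.255.255)
  17.246.0.0/17 (17.246.0.0 - 17.246.127.255)
Total matching entries: 4.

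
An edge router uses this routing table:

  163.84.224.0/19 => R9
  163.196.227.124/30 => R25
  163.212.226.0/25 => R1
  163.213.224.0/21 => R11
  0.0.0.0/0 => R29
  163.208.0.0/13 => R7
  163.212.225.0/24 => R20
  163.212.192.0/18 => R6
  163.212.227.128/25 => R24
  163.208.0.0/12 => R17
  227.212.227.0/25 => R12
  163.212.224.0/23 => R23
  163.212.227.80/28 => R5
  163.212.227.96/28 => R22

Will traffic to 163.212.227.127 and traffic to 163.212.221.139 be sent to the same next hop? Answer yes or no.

yes

163.212.227.127: longest match 163.212.192.0/18 -> R6
163.212.221.139: longest match 163.212.192.0/18 -> R6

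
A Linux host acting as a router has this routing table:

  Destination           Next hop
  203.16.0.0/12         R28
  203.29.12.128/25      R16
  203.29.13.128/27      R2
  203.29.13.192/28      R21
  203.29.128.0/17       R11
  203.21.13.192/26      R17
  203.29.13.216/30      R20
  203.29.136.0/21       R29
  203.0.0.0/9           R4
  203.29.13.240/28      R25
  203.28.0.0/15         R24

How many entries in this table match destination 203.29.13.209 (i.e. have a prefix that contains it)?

Prefixes containing 203.29.13.209:
  203.0.0.0/9 (203.0.0.0 - 203.127.255.255)
  203.16.0.0/12 (203.16.0.0 - 203.31.255.255)
  203.28.0.0/15 (203.28.0.0 - 203.29.255.255)
Total matching entries: 3.

3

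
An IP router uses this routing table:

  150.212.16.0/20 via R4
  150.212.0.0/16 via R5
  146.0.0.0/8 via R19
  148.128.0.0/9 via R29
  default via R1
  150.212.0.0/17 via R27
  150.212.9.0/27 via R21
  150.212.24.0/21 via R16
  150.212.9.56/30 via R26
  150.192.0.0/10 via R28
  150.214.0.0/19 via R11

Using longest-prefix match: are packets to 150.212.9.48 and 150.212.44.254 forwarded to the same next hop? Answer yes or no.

150.212.9.48: longest match 150.212.0.0/17 -> R27
150.212.44.254: longest match 150.212.0.0/17 -> R27

yes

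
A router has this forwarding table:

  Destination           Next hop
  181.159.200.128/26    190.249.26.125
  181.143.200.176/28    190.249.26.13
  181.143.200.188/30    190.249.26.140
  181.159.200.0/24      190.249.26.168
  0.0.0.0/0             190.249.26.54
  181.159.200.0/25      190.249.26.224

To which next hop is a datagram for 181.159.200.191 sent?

190.249.26.125

Routes whose prefix contains 181.159.200.191:
  0.0.0.0/0 (default, matches everything) -> 190.249.26.54
  181.159.200.0/24 (181.159.200.0 - 181.159.200.255) -> 190.249.26.168
  181.159.200.128/26 (181.159.200.128 - 181.159.200.191) -> 190.249.26.125
More-specific entries that do NOT match:
  181.143.200.188/30 (181.143.200.188 - 181.143.200.191) does not contain 181.159.200.191
  181.143.200.176/28 (181.143.200.176 - 181.143.200.191) does not contain 181.159.200.191
Longest matching prefix is /26 -> next hop 190.249.26.125.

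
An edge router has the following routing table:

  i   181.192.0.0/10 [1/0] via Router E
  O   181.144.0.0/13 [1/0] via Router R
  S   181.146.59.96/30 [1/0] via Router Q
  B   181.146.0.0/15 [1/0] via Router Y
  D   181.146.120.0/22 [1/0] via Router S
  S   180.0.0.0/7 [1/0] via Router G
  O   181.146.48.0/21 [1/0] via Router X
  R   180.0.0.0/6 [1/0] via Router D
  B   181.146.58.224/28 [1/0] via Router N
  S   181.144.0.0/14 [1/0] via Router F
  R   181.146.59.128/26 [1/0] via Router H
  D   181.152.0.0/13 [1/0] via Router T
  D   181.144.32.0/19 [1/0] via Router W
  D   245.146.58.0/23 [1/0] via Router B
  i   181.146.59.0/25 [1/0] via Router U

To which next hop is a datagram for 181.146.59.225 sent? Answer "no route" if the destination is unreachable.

Routes whose prefix contains 181.146.59.225:
  180.0.0.0/6 (180.0.0.0 - 183.255.255.255) -> Router D
  180.0.0.0/7 (180.0.0.0 - 181.255.255.255) -> Router G
  181.144.0.0/13 (181.144.0.0 - 181.151.255.255) -> Router R
  181.144.0.0/14 (181.144.0.0 - 181.147.255.255) -> Router F
  181.146.0.0/15 (181.146.0.0 - 181.147.255.255) -> Router Y
More-specific entries that do NOT match:
  181.146.59.96/30 (181.146.59.96 - 181.146.59.99) does not contain 181.146.59.225
  181.146.58.224/28 (181.146.58.224 - 181.146.58.239) does not contain 181.146.59.225
  181.146.59.128/26 (181.146.59.128 - 181.146.59.191) does not contain 181.146.59.225
  181.146.59.0/25 (181.146.59.0 - 181.146.59.127) does not contain 181.146.59.225
  245.146.58.0/23 (245.146.58.0 - 245.146.59.255) does not contain 181.146.59.225
  181.146.120.0/22 (181.146.120.0 - 181.146.123.255) does not contain 181.146.59.225
  181.146.48.0/21 (181.146.48.0 - 181.146.55.255) does not contain 181.146.59.225
  181.144.32.0/19 (181.144.32.0 - 181.144.63.255) does not contain 181.146.59.225
Longest matching prefix is /15 -> next hop Router Y.

Router Y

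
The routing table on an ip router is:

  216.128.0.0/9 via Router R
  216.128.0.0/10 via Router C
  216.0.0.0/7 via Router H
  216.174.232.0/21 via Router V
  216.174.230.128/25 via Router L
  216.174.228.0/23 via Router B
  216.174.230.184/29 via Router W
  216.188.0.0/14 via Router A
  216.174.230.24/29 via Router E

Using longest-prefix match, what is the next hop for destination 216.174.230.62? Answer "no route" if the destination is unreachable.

Router C

Routes whose prefix contains 216.174.230.62:
  216.0.0.0/7 (216.0.0.0 - 217.255.255.255) -> Router H
  216.128.0.0/9 (216.128.0.0 - 216.255.255.255) -> Router R
  216.128.0.0/10 (216.128.0.0 - 216.191.255.255) -> Router C
More-specific entries that do NOT match:
  216.174.230.184/29 (216.174.230.184 - 216.174.230.191) does not contain 216.174.230.62
  216.174.230.24/29 (216.174.230.24 - 216.174.230.31) does not contain 216.174.230.62
  216.174.230.128/25 (216.174.230.128 - 216.174.230.255) does not contain 216.174.230.62
  216.174.228.0/23 (216.174.228.0 - 216.174.229.255) does not contain 216.174.230.62
  216.174.232.0/21 (216.174.232.0 - 216.174.239.255) does not contain 216.174.230.62
  216.188.0.0/14 (216.188.0.0 - 216.191.255.255) does not contain 216.174.230.62
Longest matching prefix is /10 -> next hop Router C.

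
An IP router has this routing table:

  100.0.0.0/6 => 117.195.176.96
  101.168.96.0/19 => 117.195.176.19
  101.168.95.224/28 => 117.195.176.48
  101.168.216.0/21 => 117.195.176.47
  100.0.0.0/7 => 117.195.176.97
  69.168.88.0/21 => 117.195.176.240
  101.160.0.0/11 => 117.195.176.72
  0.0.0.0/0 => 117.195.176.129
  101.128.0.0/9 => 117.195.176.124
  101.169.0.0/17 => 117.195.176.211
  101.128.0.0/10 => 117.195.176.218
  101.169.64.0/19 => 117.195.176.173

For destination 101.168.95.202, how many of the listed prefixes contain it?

Prefixes containing 101.168.95.202:
  0.0.0.0/0 (default, matches everything)
  100.0.0.0/6 (100.0.0.0 - 103.255.255.255)
  100.0.0.0/7 (100.0.0.0 - 101.255.255.255)
  101.128.0.0/9 (101.128.0.0 - 101.255.255.255)
  101.128.0.0/10 (101.128.0.0 - 101.191.255.255)
  101.160.0.0/11 (101.160.0.0 - 101.191.255.255)
Total matching entries: 6.

6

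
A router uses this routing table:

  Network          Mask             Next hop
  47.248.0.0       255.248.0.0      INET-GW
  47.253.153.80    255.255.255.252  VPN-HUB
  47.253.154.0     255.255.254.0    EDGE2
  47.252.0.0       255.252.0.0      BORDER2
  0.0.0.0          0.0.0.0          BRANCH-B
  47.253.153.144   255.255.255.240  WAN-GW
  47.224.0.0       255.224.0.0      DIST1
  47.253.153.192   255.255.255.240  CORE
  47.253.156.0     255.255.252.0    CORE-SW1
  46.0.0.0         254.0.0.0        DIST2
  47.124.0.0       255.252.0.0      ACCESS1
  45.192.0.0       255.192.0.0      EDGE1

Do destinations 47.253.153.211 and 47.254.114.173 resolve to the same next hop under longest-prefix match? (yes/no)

yes

47.253.153.211: longest match 47.252.0.0/14 -> BORDER2
47.254.114.173: longest match 47.252.0.0/14 -> BORDER2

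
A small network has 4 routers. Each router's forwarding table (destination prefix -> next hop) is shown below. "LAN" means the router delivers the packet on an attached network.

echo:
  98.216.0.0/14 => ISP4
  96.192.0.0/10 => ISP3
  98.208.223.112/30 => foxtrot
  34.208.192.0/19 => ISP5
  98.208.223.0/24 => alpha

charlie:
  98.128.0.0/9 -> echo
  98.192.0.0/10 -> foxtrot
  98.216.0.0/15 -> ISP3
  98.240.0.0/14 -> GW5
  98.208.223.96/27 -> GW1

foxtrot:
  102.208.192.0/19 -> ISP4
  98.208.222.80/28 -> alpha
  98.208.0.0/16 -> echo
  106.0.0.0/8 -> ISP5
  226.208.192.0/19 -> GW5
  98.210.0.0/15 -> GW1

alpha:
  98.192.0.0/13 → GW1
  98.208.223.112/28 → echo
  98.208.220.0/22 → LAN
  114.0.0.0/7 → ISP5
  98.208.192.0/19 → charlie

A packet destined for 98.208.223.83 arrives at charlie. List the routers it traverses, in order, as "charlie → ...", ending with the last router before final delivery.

charlie → foxtrot → echo → alpha

At charlie: longest match for 98.208.223.83 is 98.192.0.0/10 -> foxtrot
At foxtrot: longest match for 98.208.223.83 is 98.208.0.0/16 -> echo
At echo: longest match for 98.208.223.83 is 98.208.223.0/24 -> alpha
At alpha: longest match for 98.208.223.83 is 98.208.220.0/22 -> LAN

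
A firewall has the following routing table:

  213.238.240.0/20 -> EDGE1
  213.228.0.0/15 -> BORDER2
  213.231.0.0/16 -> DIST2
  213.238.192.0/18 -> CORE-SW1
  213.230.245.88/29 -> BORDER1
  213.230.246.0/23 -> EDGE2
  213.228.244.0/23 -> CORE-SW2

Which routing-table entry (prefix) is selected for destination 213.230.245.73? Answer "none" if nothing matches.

213.230.245.73 is outside every listed prefix and there is no default route.

none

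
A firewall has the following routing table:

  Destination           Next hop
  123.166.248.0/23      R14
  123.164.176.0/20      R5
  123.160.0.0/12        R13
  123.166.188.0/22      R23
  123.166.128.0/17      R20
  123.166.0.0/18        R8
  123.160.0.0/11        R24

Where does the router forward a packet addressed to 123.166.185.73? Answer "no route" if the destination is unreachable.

Routes whose prefix contains 123.166.185.73:
  123.160.0.0/11 (123.160.0.0 - 123.191.255.255) -> R24
  123.160.0.0/12 (123.160.0.0 - 123.175.255.255) -> R13
  123.166.128.0/17 (123.166.128.0 - 123.166.255.255) -> R20
More-specific entries that do NOT match:
  123.166.248.0/23 (123.166.248.0 - 123.166.249.255) does not contain 123.166.185.73
  123.166.188.0/22 (123.166.188.0 - 123.166.191.255) does not contain 123.166.185.73
  123.164.176.0/20 (123.164.176.0 - 123.164.191.255) does not contain 123.166.185.73
  123.166.0.0/18 (123.166.0.0 - 123.166.63.255) does not contain 123.166.185.73
Longest matching prefix is /17 -> next hop R20.

R20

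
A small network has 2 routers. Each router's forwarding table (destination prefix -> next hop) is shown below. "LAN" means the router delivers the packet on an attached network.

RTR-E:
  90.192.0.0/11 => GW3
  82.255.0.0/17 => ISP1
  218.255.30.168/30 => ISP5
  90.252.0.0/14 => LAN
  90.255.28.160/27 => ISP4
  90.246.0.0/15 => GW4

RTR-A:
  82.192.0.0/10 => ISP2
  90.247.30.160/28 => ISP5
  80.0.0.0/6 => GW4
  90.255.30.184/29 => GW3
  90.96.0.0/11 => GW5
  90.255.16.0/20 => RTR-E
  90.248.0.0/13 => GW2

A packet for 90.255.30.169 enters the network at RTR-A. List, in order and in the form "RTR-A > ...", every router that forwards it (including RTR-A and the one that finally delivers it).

At RTR-A: longest match for 90.255.30.169 is 90.255.16.0/20 -> RTR-E
At RTR-E: longest match for 90.255.30.169 is 90.252.0.0/14 -> LAN

RTR-A > RTR-E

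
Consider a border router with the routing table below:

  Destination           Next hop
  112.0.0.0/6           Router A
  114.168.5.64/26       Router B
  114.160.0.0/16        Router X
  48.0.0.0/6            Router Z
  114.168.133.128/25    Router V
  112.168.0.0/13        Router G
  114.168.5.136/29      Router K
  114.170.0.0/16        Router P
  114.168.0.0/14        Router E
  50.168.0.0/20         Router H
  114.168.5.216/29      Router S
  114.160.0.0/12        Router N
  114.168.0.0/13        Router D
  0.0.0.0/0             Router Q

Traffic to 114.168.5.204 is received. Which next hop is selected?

Routes whose prefix contains 114.168.5.204:
  0.0.0.0/0 (default, matches everything) -> Router Q
  112.0.0.0/6 (112.0.0.0 - 115.255.255.255) -> Router A
  114.160.0.0/12 (114.160.0.0 - 114.175.255.255) -> Router N
  114.168.0.0/13 (114.168.0.0 - 114.175.255.255) -> Router D
  114.168.0.0/14 (114.168.0.0 - 114.171.255.255) -> Router E
More-specific entries that do NOT match:
  114.168.5.136/29 (114.168.5.136 - 114.168.5.143) does not contain 114.168.5.204
  114.168.5.216/29 (114.168.5.216 - 114.168.5.223) does not contain 114.168.5.204
  114.168.5.64/26 (114.168.5.64 - 114.168.5.127) does not contain 114.168.5.204
  114.168.133.128/25 (114.168.133.128 - 114.168.133.255) does not contain 114.168.5.204
  50.168.0.0/20 (50.168.0.0 - 50.168.15.255) does not contain 114.168.5.204
  114.160.0.0/16 (114.160.0.0 - 114.160.255.255) does not contain 114.168.5.204
  114.170.0.0/16 (114.170.0.0 - 114.170.255.255) does not contain 114.168.5.204
Longest matching prefix is /14 -> next hop Router E.

Router E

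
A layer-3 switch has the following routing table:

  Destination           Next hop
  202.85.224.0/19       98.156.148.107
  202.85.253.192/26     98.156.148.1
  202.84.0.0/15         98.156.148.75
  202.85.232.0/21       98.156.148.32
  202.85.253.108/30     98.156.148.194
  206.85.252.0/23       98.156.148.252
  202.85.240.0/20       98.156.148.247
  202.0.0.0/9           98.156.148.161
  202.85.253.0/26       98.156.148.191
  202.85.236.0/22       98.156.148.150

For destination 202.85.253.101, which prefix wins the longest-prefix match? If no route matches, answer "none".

Entries matching 202.85.253.101:
  202.0.0.0/9 (202.0.0.0 - 202.127.255.255)
  202.84.0.0/15 (202.84.0.0 - 202.85.255.255)
  202.85.224.0/19 (202.85.224.0 - 202.85.255.255)
  202.85.240.0/20 (202.85.240.0 - 202.85.255.255)
Most specific is 202.85.240.0/20.

202.85.240.0/20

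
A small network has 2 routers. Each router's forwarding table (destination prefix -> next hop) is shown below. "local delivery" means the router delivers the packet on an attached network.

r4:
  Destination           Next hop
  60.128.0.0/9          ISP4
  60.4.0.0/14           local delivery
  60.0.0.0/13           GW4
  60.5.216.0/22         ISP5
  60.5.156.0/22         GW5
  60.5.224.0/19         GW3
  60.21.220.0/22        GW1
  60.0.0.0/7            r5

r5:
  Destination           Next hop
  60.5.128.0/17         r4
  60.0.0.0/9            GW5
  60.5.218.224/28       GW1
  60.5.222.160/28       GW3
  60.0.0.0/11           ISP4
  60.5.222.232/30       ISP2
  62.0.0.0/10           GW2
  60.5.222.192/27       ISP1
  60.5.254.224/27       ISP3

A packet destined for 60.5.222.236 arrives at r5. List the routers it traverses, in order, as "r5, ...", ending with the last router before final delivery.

At r5: longest match for 60.5.222.236 is 60.5.128.0/17 -> r4
At r4: longest match for 60.5.222.236 is 60.4.0.0/14 -> local delivery

r5, r4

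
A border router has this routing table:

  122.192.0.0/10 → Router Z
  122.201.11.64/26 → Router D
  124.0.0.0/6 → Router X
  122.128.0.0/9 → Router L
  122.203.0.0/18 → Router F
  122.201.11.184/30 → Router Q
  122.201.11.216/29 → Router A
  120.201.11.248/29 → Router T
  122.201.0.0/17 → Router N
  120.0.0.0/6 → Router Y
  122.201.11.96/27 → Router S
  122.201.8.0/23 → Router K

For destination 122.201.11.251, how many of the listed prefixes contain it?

Prefixes containing 122.201.11.251:
  120.0.0.0/6 (120.0.0.0 - 123.255.255.255)
  122.128.0.0/9 (122.128.0.0 - 122.255.255.255)
  122.192.0.0/10 (122.192.0.0 - 122.255.255.255)
  122.201.0.0/17 (122.201.0.0 - 122.201.127.255)
Total matching entries: 4.

4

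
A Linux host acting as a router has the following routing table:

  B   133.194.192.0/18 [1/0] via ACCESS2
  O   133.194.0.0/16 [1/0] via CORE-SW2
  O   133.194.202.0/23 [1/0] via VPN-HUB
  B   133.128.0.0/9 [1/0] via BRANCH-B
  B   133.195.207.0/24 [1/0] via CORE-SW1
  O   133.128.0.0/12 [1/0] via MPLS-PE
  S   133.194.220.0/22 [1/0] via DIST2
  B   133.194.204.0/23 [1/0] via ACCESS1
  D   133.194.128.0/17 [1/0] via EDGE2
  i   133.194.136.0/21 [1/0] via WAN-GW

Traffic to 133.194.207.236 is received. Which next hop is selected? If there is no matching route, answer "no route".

ACCESS2

Routes whose prefix contains 133.194.207.236:
  133.128.0.0/9 (133.128.0.0 - 133.255.255.255) -> BRANCH-B
  133.194.0.0/16 (133.194.0.0 - 133.194.255.255) -> CORE-SW2
  133.194.128.0/17 (133.194.128.0 - 133.194.255.255) -> EDGE2
  133.194.192.0/18 (133.194.192.0 - 133.194.255.255) -> ACCESS2
More-specific entries that do NOT match:
  133.195.207.0/24 (133.195.207.0 - 133.195.207.255) does not contain 133.194.207.236
  133.194.202.0/23 (133.194.202.0 - 133.194.203.255) does not contain 133.194.207.236
  133.194.204.0/23 (133.194.204.0 - 133.194.205.255) does not contain 133.194.207.236
  133.194.220.0/22 (133.194.220.0 - 133.194.223.255) does not contain 133.194.207.236
  133.194.136.0/21 (133.194.136.0 - 133.194.143.255) does not contain 133.194.207.236
Longest matching prefix is /18 -> next hop ACCESS2.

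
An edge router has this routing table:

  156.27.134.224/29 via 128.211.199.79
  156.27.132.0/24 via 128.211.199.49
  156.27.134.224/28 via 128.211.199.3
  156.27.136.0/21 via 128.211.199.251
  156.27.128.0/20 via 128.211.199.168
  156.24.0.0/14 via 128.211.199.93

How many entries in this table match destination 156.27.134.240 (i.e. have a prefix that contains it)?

Prefixes containing 156.27.134.240:
  156.24.0.0/14 (156.24.0.0 - 156.27.255.255)
  156.27.128.0/20 (156.27.128.0 - 156.27.143.255)
Total matching entries: 2.

2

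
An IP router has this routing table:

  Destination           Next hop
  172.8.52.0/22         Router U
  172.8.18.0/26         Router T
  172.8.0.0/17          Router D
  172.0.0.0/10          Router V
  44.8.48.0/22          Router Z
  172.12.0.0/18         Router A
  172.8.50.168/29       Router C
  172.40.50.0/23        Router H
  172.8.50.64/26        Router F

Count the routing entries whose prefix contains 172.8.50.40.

2

Prefixes containing 172.8.50.40:
  172.0.0.0/10 (172.0.0.0 - 172.63.255.255)
  172.8.0.0/17 (172.8.0.0 - 172.8.127.255)
Total matching entries: 2.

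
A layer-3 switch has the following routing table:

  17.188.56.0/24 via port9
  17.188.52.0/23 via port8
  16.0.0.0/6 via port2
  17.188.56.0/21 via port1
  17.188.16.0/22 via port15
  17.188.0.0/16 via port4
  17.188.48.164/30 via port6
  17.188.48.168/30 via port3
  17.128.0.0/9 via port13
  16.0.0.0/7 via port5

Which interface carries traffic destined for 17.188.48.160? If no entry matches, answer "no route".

port4

Routes whose prefix contains 17.188.48.160:
  16.0.0.0/6 (16.0.0.0 - 19.255.255.255) -> port2
  16.0.0.0/7 (16.0.0.0 - 17.255.255.255) -> port5
  17.128.0.0/9 (17.128.0.0 - 17.255.255.255) -> port13
  17.188.0.0/16 (17.188.0.0 - 17.188.255.255) -> port4
More-specific entries that do NOT match:
  17.188.48.164/30 (17.188.48.164 - 17.188.48.167) does not contain 17.188.48.160
  17.188.48.168/30 (17.188.48.168 - 17.188.48.171) does not contain 17.188.48.160
  17.188.56.0/24 (17.188.56.0 - 17.188.56.255) does not contain 17.188.48.160
  17.188.52.0/23 (17.188.52.0 - 17.188.53.255) does not contain 17.188.48.160
  17.188.16.0/22 (17.188.16.0 - 17.188.19.255) does not contain 17.188.48.160
  17.188.56.0/21 (17.188.56.0 - 17.188.63.255) does not contain 17.188.48.160
Longest matching prefix is /16 -> interface port4.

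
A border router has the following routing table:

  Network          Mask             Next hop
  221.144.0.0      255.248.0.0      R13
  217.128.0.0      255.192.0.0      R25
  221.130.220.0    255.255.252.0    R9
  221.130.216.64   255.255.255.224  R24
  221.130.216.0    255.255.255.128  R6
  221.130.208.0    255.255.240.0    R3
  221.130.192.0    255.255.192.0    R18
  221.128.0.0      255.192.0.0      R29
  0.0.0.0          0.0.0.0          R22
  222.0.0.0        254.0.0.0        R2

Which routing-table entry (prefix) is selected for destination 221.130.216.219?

221.130.208.0/20

Entries matching 221.130.216.219:
  0.0.0.0/0 (default, matches everything)
  221.128.0.0/10 (221.128.0.0 - 221.191.255.255)
  221.130.192.0/18 (221.130.192.0 - 221.130.255.255)
  221.130.208.0/20 (221.130.208.0 - 221.130.223.255)
Most specific is 221.130.208.0/20.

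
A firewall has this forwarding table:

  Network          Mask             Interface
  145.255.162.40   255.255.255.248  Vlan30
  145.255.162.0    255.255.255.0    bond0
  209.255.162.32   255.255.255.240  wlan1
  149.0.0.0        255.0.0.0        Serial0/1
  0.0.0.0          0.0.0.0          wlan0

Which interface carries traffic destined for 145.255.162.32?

Routes whose prefix contains 145.255.162.32:
  0.0.0.0/0 (default, matches everything) -> wlan0
  145.255.162.0/24 (145.255.162.0 - 145.255.162.255) -> bond0
More-specific entries that do NOT match:
  145.255.162.40/29 (145.255.162.40 - 145.255.162.47) does not contain 145.255.162.32
  209.255.162.32/28 (209.255.162.32 - 209.255.162.47) does not contain 145.255.162.32
Longest matching prefix is /24 -> interface bond0.

bond0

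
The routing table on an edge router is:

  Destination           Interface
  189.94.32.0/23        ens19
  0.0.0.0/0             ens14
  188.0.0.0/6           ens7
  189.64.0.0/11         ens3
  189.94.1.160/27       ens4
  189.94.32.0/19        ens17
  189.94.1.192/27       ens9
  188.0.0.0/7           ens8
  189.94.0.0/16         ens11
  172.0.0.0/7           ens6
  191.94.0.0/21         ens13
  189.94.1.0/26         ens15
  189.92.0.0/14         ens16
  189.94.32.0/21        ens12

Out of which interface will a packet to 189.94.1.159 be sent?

Routes whose prefix contains 189.94.1.159:
  0.0.0.0/0 (default, matches everything) -> ens14
  188.0.0.0/6 (188.0.0.0 - 191.255.255.255) -> ens7
  188.0.0.0/7 (188.0.0.0 - 189.255.255.255) -> ens8
  189.64.0.0/11 (189.64.0.0 - 189.95.255.255) -> ens3
  189.92.0.0/14 (189.92.0.0 - 189.95.255.255) -> ens16
  189.94.0.0/16 (189.94.0.0 - 189.94.255.255) -> ens11
More-specific entries that do NOT match:
  189.94.1.160/27 (189.94.1.160 - 189.94.1.191) does not contain 189.94.1.159
  189.94.1.192/27 (189.94.1.192 - 189.94.1.223) does not contain 189.94.1.159
  189.94.1.0/26 (189.94.1.0 - 189.94.1.63) does not contain 189.94.1.159
  189.94.32.0/23 (189.94.32.0 - 189.94.33.255) does not contain 189.94.1.159
  191.94.0.0/21 (191.94.0.0 - 191.94.7.255) does not contain 189.94.1.159
  189.94.32.0/21 (189.94.32.0 - 189.94.39.255) does not contain 189.94.1.159
  189.94.32.0/19 (189.94.32.0 - 189.94.63.255) does not contain 189.94.1.159
Longest matching prefix is /16 -> interface ens11.

ens11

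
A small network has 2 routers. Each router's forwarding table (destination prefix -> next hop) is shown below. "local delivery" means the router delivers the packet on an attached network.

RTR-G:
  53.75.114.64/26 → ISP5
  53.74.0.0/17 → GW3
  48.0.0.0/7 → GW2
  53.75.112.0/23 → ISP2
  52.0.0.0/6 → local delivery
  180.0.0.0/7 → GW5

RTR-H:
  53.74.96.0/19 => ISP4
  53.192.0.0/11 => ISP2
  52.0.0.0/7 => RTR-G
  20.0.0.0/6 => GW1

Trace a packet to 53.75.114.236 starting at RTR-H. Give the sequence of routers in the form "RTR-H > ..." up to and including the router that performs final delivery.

RTR-H > RTR-G

At RTR-H: longest match for 53.75.114.236 is 52.0.0.0/7 -> RTR-G
At RTR-G: longest match for 53.75.114.236 is 52.0.0.0/6 -> local delivery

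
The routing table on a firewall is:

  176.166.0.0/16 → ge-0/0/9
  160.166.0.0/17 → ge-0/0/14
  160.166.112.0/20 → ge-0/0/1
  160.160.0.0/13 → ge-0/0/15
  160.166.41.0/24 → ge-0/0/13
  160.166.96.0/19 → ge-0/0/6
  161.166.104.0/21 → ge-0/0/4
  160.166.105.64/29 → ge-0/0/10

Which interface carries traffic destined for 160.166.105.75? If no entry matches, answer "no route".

Routes whose prefix contains 160.166.105.75:
  160.160.0.0/13 (160.160.0.0 - 160.167.255.255) -> ge-0/0/15
  160.166.0.0/17 (160.166.0.0 - 160.166.127.255) -> ge-0/0/14
  160.166.96.0/19 (160.166.96.0 - 160.166.127.255) -> ge-0/0/6
More-specific entries that do NOT match:
  160.166.105.64/29 (160.166.105.64 - 160.166.105.71) does not contain 160.166.105.75
  160.166.41.0/24 (160.166.41.0 - 160.166.41.255) does not contain 160.166.105.75
  161.166.104.0/21 (161.166.104.0 - 161.166.111.255) does not contain 160.166.105.75
  160.166.112.0/20 (160.166.112.0 - 160.166.127.255) does not contain 160.166.105.75
Longest matching prefix is /19 -> interface ge-0/0/6.

ge-0/0/6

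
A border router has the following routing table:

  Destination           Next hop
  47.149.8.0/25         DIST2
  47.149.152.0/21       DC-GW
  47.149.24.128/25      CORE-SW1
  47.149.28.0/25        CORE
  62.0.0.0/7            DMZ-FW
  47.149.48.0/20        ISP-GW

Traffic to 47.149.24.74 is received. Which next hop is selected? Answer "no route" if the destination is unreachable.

no route

No entry's prefix contains 47.149.24.74; there is no default route.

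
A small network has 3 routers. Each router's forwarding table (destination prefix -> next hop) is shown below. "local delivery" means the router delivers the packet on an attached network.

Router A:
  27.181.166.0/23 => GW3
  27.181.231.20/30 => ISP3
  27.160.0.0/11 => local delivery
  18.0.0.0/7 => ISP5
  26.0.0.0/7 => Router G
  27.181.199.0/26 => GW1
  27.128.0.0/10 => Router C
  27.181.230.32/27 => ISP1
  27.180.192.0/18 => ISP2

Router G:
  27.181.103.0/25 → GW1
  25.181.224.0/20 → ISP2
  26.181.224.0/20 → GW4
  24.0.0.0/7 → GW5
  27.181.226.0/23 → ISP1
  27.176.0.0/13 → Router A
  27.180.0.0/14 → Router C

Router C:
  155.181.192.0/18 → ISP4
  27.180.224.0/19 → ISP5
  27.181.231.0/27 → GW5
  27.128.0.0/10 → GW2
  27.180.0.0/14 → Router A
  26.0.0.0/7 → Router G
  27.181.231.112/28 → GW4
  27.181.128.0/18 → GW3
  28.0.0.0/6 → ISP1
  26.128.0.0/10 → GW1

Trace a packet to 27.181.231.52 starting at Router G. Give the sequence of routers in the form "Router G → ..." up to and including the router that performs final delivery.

Router G → Router C → Router A

At Router G: longest match for 27.181.231.52 is 27.180.0.0/14 -> Router C
At Router C: longest match for 27.181.231.52 is 27.180.0.0/14 -> Router A
At Router A: longest match for 27.181.231.52 is 27.160.0.0/11 -> local delivery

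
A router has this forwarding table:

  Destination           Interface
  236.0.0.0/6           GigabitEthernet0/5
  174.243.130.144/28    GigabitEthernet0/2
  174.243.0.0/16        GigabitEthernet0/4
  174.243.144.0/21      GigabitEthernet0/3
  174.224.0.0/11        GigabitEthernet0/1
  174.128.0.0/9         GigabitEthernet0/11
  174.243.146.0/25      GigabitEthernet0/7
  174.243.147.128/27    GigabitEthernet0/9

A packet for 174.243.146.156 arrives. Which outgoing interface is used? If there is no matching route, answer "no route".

GigabitEthernet0/3

Routes whose prefix contains 174.243.146.156:
  174.128.0.0/9 (174.128.0.0 - 174.255.255.255) -> GigabitEthernet0/11
  174.224.0.0/11 (174.224.0.0 - 174.255.255.255) -> GigabitEthernet0/1
  174.243.0.0/16 (174.243.0.0 - 174.243.255.255) -> GigabitEthernet0/4
  174.243.144.0/21 (174.243.144.0 - 174.243.151.255) -> GigabitEthernet0/3
More-specific entries that do NOT match:
  174.243.130.144/28 (174.243.130.144 - 174.243.130.159) does not contain 174.243.146.156
  174.243.147.128/27 (174.243.147.128 - 174.243.147.159) does not contain 174.243.146.156
  174.243.146.0/25 (174.243.146.0 - 174.243.146.127) does not contain 174.243.146.156
Longest matching prefix is /21 -> interface GigabitEthernet0/3.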